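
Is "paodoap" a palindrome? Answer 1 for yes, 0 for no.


Input: paodoap
Reversed: paodoap
  Compare pos 0 ('p') with pos 6 ('p'): match
  Compare pos 1 ('a') with pos 5 ('a'): match
  Compare pos 2 ('o') with pos 4 ('o'): match
Result: palindrome

1


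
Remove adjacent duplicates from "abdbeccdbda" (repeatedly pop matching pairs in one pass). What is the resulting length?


Input: abdbeccdbda
Stack-based adjacent duplicate removal:
  Read 'a': push. Stack: a
  Read 'b': push. Stack: ab
  Read 'd': push. Stack: abd
  Read 'b': push. Stack: abdb
  Read 'e': push. Stack: abdbe
  Read 'c': push. Stack: abdbec
  Read 'c': matches stack top 'c' => pop. Stack: abdbe
  Read 'd': push. Stack: abdbed
  Read 'b': push. Stack: abdbedb
  Read 'd': push. Stack: abdbedbd
  Read 'a': push. Stack: abdbedbda
Final stack: "abdbedbda" (length 9)

9


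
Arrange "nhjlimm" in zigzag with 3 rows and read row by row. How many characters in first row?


Zigzag "nhjlimm" into 3 rows:
Placing characters:
  'n' => row 0
  'h' => row 1
  'j' => row 2
  'l' => row 1
  'i' => row 0
  'm' => row 1
  'm' => row 2
Rows:
  Row 0: "ni"
  Row 1: "hlm"
  Row 2: "jm"
First row length: 2

2


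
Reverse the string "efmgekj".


Input: efmgekj
Reading characters right to left:
  Position 6: 'j'
  Position 5: 'k'
  Position 4: 'e'
  Position 3: 'g'
  Position 2: 'm'
  Position 1: 'f'
  Position 0: 'e'
Reversed: jkegmfe

jkegmfe


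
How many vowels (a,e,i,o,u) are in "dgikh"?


Input: dgikh
Checking each character:
  'd' at position 0: consonant
  'g' at position 1: consonant
  'i' at position 2: vowel (running total: 1)
  'k' at position 3: consonant
  'h' at position 4: consonant
Total vowels: 1

1


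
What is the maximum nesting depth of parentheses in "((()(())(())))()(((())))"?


Input: "((()(())(())))()(((())))"
Tracking depth:
  Position 0 '(': depth becomes 1
  Position 1 '(': depth becomes 2
  Position 2 '(': depth becomes 3
  Position 3 ')': depth becomes 2
  Position 4 '(': depth becomes 3
  Position 5 '(': depth becomes 4
  Position 6 ')': depth becomes 3
  Position 7 ')': depth becomes 2
  Position 8 '(': depth becomes 3
  Position 9 '(': depth becomes 4
  Position 10 ')': depth becomes 3
  Position 11 ')': depth becomes 2
  Position 12 ')': depth becomes 1
  Position 13 ')': depth becomes 0
  Position 14 '(': depth becomes 1
  Position 15 ')': depth becomes 0
  Position 16 '(': depth becomes 1
  Position 17 '(': depth becomes 2
  Position 18 '(': depth becomes 3
  Position 19 '(': depth becomes 4
  Position 20 ')': depth becomes 3
  Position 21 ')': depth becomes 2
  Position 22 ')': depth becomes 1
  Position 23 ')': depth becomes 0
Maximum depth reached: 4

4


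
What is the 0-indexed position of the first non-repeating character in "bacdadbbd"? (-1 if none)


Input: bacdadbbd
Character frequencies:
  'a': 2
  'b': 3
  'c': 1
  'd': 3
Scanning left to right for freq == 1:
  Position 0 ('b'): freq=3, skip
  Position 1 ('a'): freq=2, skip
  Position 2 ('c'): unique! => answer = 2

2


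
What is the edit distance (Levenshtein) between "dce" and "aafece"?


Computing edit distance: "dce" -> "aafece"
DP table:
           a    a    f    e    c    e
      0    1    2    3    4    5    6
  d   1    1    2    3    4    5    6
  c   2    2    2    3    4    4    5
  e   3    3    3    3    3    4    4
Edit distance = dp[3][6] = 4

4


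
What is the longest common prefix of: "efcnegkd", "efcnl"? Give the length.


Words: efcnegkd, efcnl
  Position 0: all 'e' => match
  Position 1: all 'f' => match
  Position 2: all 'c' => match
  Position 3: all 'n' => match
  Position 4: ('e', 'l') => mismatch, stop
LCP = "efcn" (length 4)

4


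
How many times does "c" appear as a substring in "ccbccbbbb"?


Searching for "c" in "ccbccbbbb"
Scanning each position:
  Position 0: "c" => MATCH
  Position 1: "c" => MATCH
  Position 2: "b" => no
  Position 3: "c" => MATCH
  Position 4: "c" => MATCH
  Position 5: "b" => no
  Position 6: "b" => no
  Position 7: "b" => no
  Position 8: "b" => no
Total occurrences: 4

4


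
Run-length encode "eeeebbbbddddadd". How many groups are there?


Input: eeeebbbbddddadd
Scanning for consecutive runs:
  Group 1: 'e' x 4 (positions 0-3)
  Group 2: 'b' x 4 (positions 4-7)
  Group 3: 'd' x 4 (positions 8-11)
  Group 4: 'a' x 1 (positions 12-12)
  Group 5: 'd' x 2 (positions 13-14)
Total groups: 5

5


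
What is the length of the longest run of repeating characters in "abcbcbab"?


Input: "abcbcbab"
Scanning for longest run:
  Position 1 ('b'): new char, reset run to 1
  Position 2 ('c'): new char, reset run to 1
  Position 3 ('b'): new char, reset run to 1
  Position 4 ('c'): new char, reset run to 1
  Position 5 ('b'): new char, reset run to 1
  Position 6 ('a'): new char, reset run to 1
  Position 7 ('b'): new char, reset run to 1
Longest run: 'a' with length 1

1


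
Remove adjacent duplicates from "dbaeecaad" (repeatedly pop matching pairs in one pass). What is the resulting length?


Input: dbaeecaad
Stack-based adjacent duplicate removal:
  Read 'd': push. Stack: d
  Read 'b': push. Stack: db
  Read 'a': push. Stack: dba
  Read 'e': push. Stack: dbae
  Read 'e': matches stack top 'e' => pop. Stack: dba
  Read 'c': push. Stack: dbac
  Read 'a': push. Stack: dbaca
  Read 'a': matches stack top 'a' => pop. Stack: dbac
  Read 'd': push. Stack: dbacd
Final stack: "dbacd" (length 5)

5


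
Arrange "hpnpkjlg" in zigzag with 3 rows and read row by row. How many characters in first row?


Zigzag "hpnpkjlg" into 3 rows:
Placing characters:
  'h' => row 0
  'p' => row 1
  'n' => row 2
  'p' => row 1
  'k' => row 0
  'j' => row 1
  'l' => row 2
  'g' => row 1
Rows:
  Row 0: "hk"
  Row 1: "ppjg"
  Row 2: "nl"
First row length: 2

2


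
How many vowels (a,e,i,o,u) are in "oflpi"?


Input: oflpi
Checking each character:
  'o' at position 0: vowel (running total: 1)
  'f' at position 1: consonant
  'l' at position 2: consonant
  'p' at position 3: consonant
  'i' at position 4: vowel (running total: 2)
Total vowels: 2

2


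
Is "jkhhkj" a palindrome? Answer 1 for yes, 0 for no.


Input: jkhhkj
Reversed: jkhhkj
  Compare pos 0 ('j') with pos 5 ('j'): match
  Compare pos 1 ('k') with pos 4 ('k'): match
  Compare pos 2 ('h') with pos 3 ('h'): match
Result: palindrome

1


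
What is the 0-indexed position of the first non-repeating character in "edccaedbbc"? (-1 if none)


Input: edccaedbbc
Character frequencies:
  'a': 1
  'b': 2
  'c': 3
  'd': 2
  'e': 2
Scanning left to right for freq == 1:
  Position 0 ('e'): freq=2, skip
  Position 1 ('d'): freq=2, skip
  Position 2 ('c'): freq=3, skip
  Position 3 ('c'): freq=3, skip
  Position 4 ('a'): unique! => answer = 4

4


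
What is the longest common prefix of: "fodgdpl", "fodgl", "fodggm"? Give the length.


Words: fodgdpl, fodgl, fodggm
  Position 0: all 'f' => match
  Position 1: all 'o' => match
  Position 2: all 'd' => match
  Position 3: all 'g' => match
  Position 4: ('d', 'l', 'g') => mismatch, stop
LCP = "fodg" (length 4)

4


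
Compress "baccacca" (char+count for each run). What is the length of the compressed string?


Input: baccacca
Runs:
  'b' x 1 => "b1"
  'a' x 1 => "a1"
  'c' x 2 => "c2"
  'a' x 1 => "a1"
  'c' x 2 => "c2"
  'a' x 1 => "a1"
Compressed: "b1a1c2a1c2a1"
Compressed length: 12

12


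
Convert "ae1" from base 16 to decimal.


Input: "ae1" in base 16
Positional expansion:
  Digit 'a' (value 10) x 16^2 = 2560
  Digit 'e' (value 14) x 16^1 = 224
  Digit '1' (value 1) x 16^0 = 1
Sum = 2785

2785


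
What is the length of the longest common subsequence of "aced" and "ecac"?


LCS of "aced" and "ecac"
DP table:
           e    c    a    c
      0    0    0    0    0
  a   0    0    0    1    1
  c   0    0    1    1    2
  e   0    1    1    1    2
  d   0    1    1    1    2
LCS length = dp[4][4] = 2

2


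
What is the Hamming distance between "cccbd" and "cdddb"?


Comparing "cccbd" and "cdddb" position by position:
  Position 0: 'c' vs 'c' => same
  Position 1: 'c' vs 'd' => differ
  Position 2: 'c' vs 'd' => differ
  Position 3: 'b' vs 'd' => differ
  Position 4: 'd' vs 'b' => differ
Total differences (Hamming distance): 4

4


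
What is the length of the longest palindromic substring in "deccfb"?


Input: "deccfb"
Checking substrings for palindromes:
  [2:4] "cc" (len 2) => palindrome
Longest palindromic substring: "cc" with length 2

2


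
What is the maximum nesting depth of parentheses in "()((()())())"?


Input: "()((()())())"
Tracking depth:
  Position 0 '(': depth becomes 1
  Position 1 ')': depth becomes 0
  Position 2 '(': depth becomes 1
  Position 3 '(': depth becomes 2
  Position 4 '(': depth becomes 3
  Position 5 ')': depth becomes 2
  Position 6 '(': depth becomes 3
  Position 7 ')': depth becomes 2
  Position 8 ')': depth becomes 1
  Position 9 '(': depth becomes 2
  Position 10 ')': depth becomes 1
  Position 11 ')': depth becomes 0
Maximum depth reached: 3

3


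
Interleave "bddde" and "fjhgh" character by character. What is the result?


Interleaving "bddde" and "fjhgh":
  Position 0: 'b' from first, 'f' from second => "bf"
  Position 1: 'd' from first, 'j' from second => "dj"
  Position 2: 'd' from first, 'h' from second => "dh"
  Position 3: 'd' from first, 'g' from second => "dg"
  Position 4: 'e' from first, 'h' from second => "eh"
Result: bfdjdhdgeh

bfdjdhdgeh


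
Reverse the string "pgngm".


Input: pgngm
Reading characters right to left:
  Position 4: 'm'
  Position 3: 'g'
  Position 2: 'n'
  Position 1: 'g'
  Position 0: 'p'
Reversed: mgngp

mgngp


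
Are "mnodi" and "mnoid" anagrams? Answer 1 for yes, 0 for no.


Strings: "mnodi", "mnoid"
Sorted first:  dimno
Sorted second: dimno
Sorted forms match => anagrams

1


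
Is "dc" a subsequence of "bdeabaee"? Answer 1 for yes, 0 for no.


Check if "dc" is a subsequence of "bdeabaee"
Greedy scan:
  Position 0 ('b'): no match needed
  Position 1 ('d'): matches sub[0] = 'd'
  Position 2 ('e'): no match needed
  Position 3 ('a'): no match needed
  Position 4 ('b'): no match needed
  Position 5 ('a'): no match needed
  Position 6 ('e'): no match needed
  Position 7 ('e'): no match needed
Only matched 1/2 characters => not a subsequence

0


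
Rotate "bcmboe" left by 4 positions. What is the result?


Input: "bcmboe", rotate left by 4
First 4 characters: "bcmb"
Remaining characters: "oe"
Concatenate remaining + first: "oe" + "bcmb" = "oebcmb"

oebcmb


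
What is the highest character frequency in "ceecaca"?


Input: ceecaca
Character counts:
  'a': 2
  'c': 3
  'e': 2
Maximum frequency: 3

3


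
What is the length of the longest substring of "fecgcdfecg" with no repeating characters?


Input: "fecgcdfecg"
Sliding window (track last position of each char):
  Position 0 ('f'): window [0,0] length 1 -- new best
  Position 1 ('e'): window [0,1] length 2 -- new best
  Position 2 ('c'): window [0,2] length 3 -- new best
  Position 3 ('g'): window [0,3] length 4 -- new best
  Position 4 ('c'): repeat (last at 2), move window start to 3
  Position 4 ('c'): window [3,4] length 2
  Position 5 ('d'): window [3,5] length 3
  Position 6 ('f'): window [3,6] length 4
  Position 7 ('e'): window [3,7] length 5 -- new best
  Position 8 ('c'): repeat (last at 4), move window start to 5
  Position 8 ('c'): window [5,8] length 4
  Position 9 ('g'): window [5,9] length 5
Longest substring with no repeats: "gcdfe" with length 5

5


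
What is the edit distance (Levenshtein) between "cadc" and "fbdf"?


Computing edit distance: "cadc" -> "fbdf"
DP table:
           f    b    d    f
      0    1    2    3    4
  c   1    1    2    3    4
  a   2    2    2    3    4
  d   3    3    3    2    3
  c   4    4    4    3    3
Edit distance = dp[4][4] = 3

3


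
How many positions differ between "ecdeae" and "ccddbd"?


Comparing "ecdeae" and "ccddbd" position by position:
  Position 0: 'e' vs 'c' => DIFFER
  Position 1: 'c' vs 'c' => same
  Position 2: 'd' vs 'd' => same
  Position 3: 'e' vs 'd' => DIFFER
  Position 4: 'a' vs 'b' => DIFFER
  Position 5: 'e' vs 'd' => DIFFER
Positions that differ: 4

4


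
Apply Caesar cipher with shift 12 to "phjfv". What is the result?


Caesar cipher: shift "phjfv" by 12
  'p' (pos 15) + 12 = pos 1 = 'b'
  'h' (pos 7) + 12 = pos 19 = 't'
  'j' (pos 9) + 12 = pos 21 = 'v'
  'f' (pos 5) + 12 = pos 17 = 'r'
  'v' (pos 21) + 12 = pos 7 = 'h'
Result: btvrh

btvrh


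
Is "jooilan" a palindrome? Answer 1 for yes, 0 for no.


Input: jooilan
Reversed: naliooj
  Compare pos 0 ('j') with pos 6 ('n'): MISMATCH
  Compare pos 1 ('o') with pos 5 ('a'): MISMATCH
  Compare pos 2 ('o') with pos 4 ('l'): MISMATCH
Result: not a palindrome

0


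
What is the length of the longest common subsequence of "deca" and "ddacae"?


LCS of "deca" and "ddacae"
DP table:
           d    d    a    c    a    e
      0    0    0    0    0    0    0
  d   0    1    1    1    1    1    1
  e   0    1    1    1    1    1    2
  c   0    1    1    1    2    2    2
  a   0    1    1    2    2    3    3
LCS length = dp[4][6] = 3

3


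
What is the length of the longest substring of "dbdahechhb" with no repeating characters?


Input: "dbdahechhb"
Sliding window (track last position of each char):
  Position 0 ('d'): window [0,0] length 1 -- new best
  Position 1 ('b'): window [0,1] length 2 -- new best
  Position 2 ('d'): repeat (last at 0), move window start to 1
  Position 2 ('d'): window [1,2] length 2
  Position 3 ('a'): window [1,3] length 3 -- new best
  Position 4 ('h'): window [1,4] length 4 -- new best
  Position 5 ('e'): window [1,5] length 5 -- new best
  Position 6 ('c'): window [1,6] length 6 -- new best
  Position 7 ('h'): repeat (last at 4), move window start to 5
  Position 7 ('h'): window [5,7] length 3
  Position 8 ('h'): repeat (last at 7), move window start to 8
  Position 8 ('h'): window [8,8] length 1
  Position 9 ('b'): window [8,9] length 2
Longest substring with no repeats: "bdahec" with length 6

6


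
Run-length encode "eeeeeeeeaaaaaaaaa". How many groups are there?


Input: eeeeeeeeaaaaaaaaa
Scanning for consecutive runs:
  Group 1: 'e' x 8 (positions 0-7)
  Group 2: 'a' x 9 (positions 8-16)
Total groups: 2

2


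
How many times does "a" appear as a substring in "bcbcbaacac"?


Searching for "a" in "bcbcbaacac"
Scanning each position:
  Position 0: "b" => no
  Position 1: "c" => no
  Position 2: "b" => no
  Position 3: "c" => no
  Position 4: "b" => no
  Position 5: "a" => MATCH
  Position 6: "a" => MATCH
  Position 7: "c" => no
  Position 8: "a" => MATCH
  Position 9: "c" => no
Total occurrences: 3

3


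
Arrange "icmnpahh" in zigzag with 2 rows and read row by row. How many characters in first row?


Zigzag "icmnpahh" into 2 rows:
Placing characters:
  'i' => row 0
  'c' => row 1
  'm' => row 0
  'n' => row 1
  'p' => row 0
  'a' => row 1
  'h' => row 0
  'h' => row 1
Rows:
  Row 0: "imph"
  Row 1: "cnah"
First row length: 4

4


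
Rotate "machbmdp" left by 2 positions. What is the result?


Input: "machbmdp", rotate left by 2
First 2 characters: "ma"
Remaining characters: "chbmdp"
Concatenate remaining + first: "chbmdp" + "ma" = "chbmdpma"

chbmdpma


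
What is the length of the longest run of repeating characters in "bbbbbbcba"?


Input: "bbbbbbcba"
Scanning for longest run:
  Position 1 ('b'): continues run of 'b', length=2
  Position 2 ('b'): continues run of 'b', length=3
  Position 3 ('b'): continues run of 'b', length=4
  Position 4 ('b'): continues run of 'b', length=5
  Position 5 ('b'): continues run of 'b', length=6
  Position 6 ('c'): new char, reset run to 1
  Position 7 ('b'): new char, reset run to 1
  Position 8 ('a'): new char, reset run to 1
Longest run: 'b' with length 6

6


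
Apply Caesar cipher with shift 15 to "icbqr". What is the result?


Caesar cipher: shift "icbqr" by 15
  'i' (pos 8) + 15 = pos 23 = 'x'
  'c' (pos 2) + 15 = pos 17 = 'r'
  'b' (pos 1) + 15 = pos 16 = 'q'
  'q' (pos 16) + 15 = pos 5 = 'f'
  'r' (pos 17) + 15 = pos 6 = 'g'
Result: xrqfg

xrqfg


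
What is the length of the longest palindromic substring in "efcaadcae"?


Input: "efcaadcae"
Checking substrings for palindromes:
  [3:5] "aa" (len 2) => palindrome
Longest palindromic substring: "aa" with length 2

2


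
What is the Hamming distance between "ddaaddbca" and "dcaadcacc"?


Comparing "ddaaddbca" and "dcaadcacc" position by position:
  Position 0: 'd' vs 'd' => same
  Position 1: 'd' vs 'c' => differ
  Position 2: 'a' vs 'a' => same
  Position 3: 'a' vs 'a' => same
  Position 4: 'd' vs 'd' => same
  Position 5: 'd' vs 'c' => differ
  Position 6: 'b' vs 'a' => differ
  Position 7: 'c' vs 'c' => same
  Position 8: 'a' vs 'c' => differ
Total differences (Hamming distance): 4

4


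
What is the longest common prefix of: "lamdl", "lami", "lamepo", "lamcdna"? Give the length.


Words: lamdl, lami, lamepo, lamcdna
  Position 0: all 'l' => match
  Position 1: all 'a' => match
  Position 2: all 'm' => match
  Position 3: ('d', 'i', 'e', 'c') => mismatch, stop
LCP = "lam" (length 3)

3


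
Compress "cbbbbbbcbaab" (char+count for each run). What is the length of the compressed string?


Input: cbbbbbbcbaab
Runs:
  'c' x 1 => "c1"
  'b' x 6 => "b6"
  'c' x 1 => "c1"
  'b' x 1 => "b1"
  'a' x 2 => "a2"
  'b' x 1 => "b1"
Compressed: "c1b6c1b1a2b1"
Compressed length: 12

12


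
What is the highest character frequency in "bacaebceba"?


Input: bacaebceba
Character counts:
  'a': 3
  'b': 3
  'c': 2
  'e': 2
Maximum frequency: 3

3


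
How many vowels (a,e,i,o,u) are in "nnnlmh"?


Input: nnnlmh
Checking each character:
  'n' at position 0: consonant
  'n' at position 1: consonant
  'n' at position 2: consonant
  'l' at position 3: consonant
  'm' at position 4: consonant
  'h' at position 5: consonant
Total vowels: 0

0


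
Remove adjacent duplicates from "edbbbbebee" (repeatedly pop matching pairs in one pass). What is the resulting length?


Input: edbbbbebee
Stack-based adjacent duplicate removal:
  Read 'e': push. Stack: e
  Read 'd': push. Stack: ed
  Read 'b': push. Stack: edb
  Read 'b': matches stack top 'b' => pop. Stack: ed
  Read 'b': push. Stack: edb
  Read 'b': matches stack top 'b' => pop. Stack: ed
  Read 'e': push. Stack: ede
  Read 'b': push. Stack: edeb
  Read 'e': push. Stack: edebe
  Read 'e': matches stack top 'e' => pop. Stack: edeb
Final stack: "edeb" (length 4)

4


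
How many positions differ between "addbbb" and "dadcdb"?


Comparing "addbbb" and "dadcdb" position by position:
  Position 0: 'a' vs 'd' => DIFFER
  Position 1: 'd' vs 'a' => DIFFER
  Position 2: 'd' vs 'd' => same
  Position 3: 'b' vs 'c' => DIFFER
  Position 4: 'b' vs 'd' => DIFFER
  Position 5: 'b' vs 'b' => same
Positions that differ: 4

4


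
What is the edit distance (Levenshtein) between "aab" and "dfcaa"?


Computing edit distance: "aab" -> "dfcaa"
DP table:
           d    f    c    a    a
      0    1    2    3    4    5
  a   1    1    2    3    3    4
  a   2    2    2    3    3    3
  b   3    3    3    3    4    4
Edit distance = dp[3][5] = 4

4


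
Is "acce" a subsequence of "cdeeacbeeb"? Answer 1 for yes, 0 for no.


Check if "acce" is a subsequence of "cdeeacbeeb"
Greedy scan:
  Position 0 ('c'): no match needed
  Position 1 ('d'): no match needed
  Position 2 ('e'): no match needed
  Position 3 ('e'): no match needed
  Position 4 ('a'): matches sub[0] = 'a'
  Position 5 ('c'): matches sub[1] = 'c'
  Position 6 ('b'): no match needed
  Position 7 ('e'): no match needed
  Position 8 ('e'): no match needed
  Position 9 ('b'): no match needed
Only matched 2/4 characters => not a subsequence

0


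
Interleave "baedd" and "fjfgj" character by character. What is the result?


Interleaving "baedd" and "fjfgj":
  Position 0: 'b' from first, 'f' from second => "bf"
  Position 1: 'a' from first, 'j' from second => "aj"
  Position 2: 'e' from first, 'f' from second => "ef"
  Position 3: 'd' from first, 'g' from second => "dg"
  Position 4: 'd' from first, 'j' from second => "dj"
Result: bfajefdgdj

bfajefdgdj


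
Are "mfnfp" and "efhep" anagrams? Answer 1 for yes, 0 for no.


Strings: "mfnfp", "efhep"
Sorted first:  ffmnp
Sorted second: eefhp
Differ at position 0: 'f' vs 'e' => not anagrams

0


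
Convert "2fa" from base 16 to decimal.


Input: "2fa" in base 16
Positional expansion:
  Digit '2' (value 2) x 16^2 = 512
  Digit 'f' (value 15) x 16^1 = 240
  Digit 'a' (value 10) x 16^0 = 10
Sum = 762

762


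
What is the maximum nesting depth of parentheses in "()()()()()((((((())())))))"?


Input: "()()()()()((((((())())))))"
Tracking depth:
  Position 0 '(': depth becomes 1
  Position 1 ')': depth becomes 0
  Position 2 '(': depth becomes 1
  Position 3 ')': depth becomes 0
  Position 4 '(': depth becomes 1
  Position 5 ')': depth becomes 0
  Position 6 '(': depth becomes 1
  Position 7 ')': depth becomes 0
  Position 8 '(': depth becomes 1
  Position 9 ')': depth becomes 0
  Position 10 '(': depth becomes 1
  Position 11 '(': depth becomes 2
  Position 12 '(': depth becomes 3
  Position 13 '(': depth becomes 4
  Position 14 '(': depth becomes 5
  Position 15 '(': depth becomes 6
  Position 16 '(': depth becomes 7
  Position 17 ')': depth becomes 6
  Position 18 ')': depth becomes 5
  Position 19 '(': depth becomes 6
  Position 20 ')': depth becomes 5
  Position 21 ')': depth becomes 4
  Position 22 ')': depth becomes 3
  Position 23 ')': depth becomes 2
  Position 24 ')': depth becomes 1
  Position 25 ')': depth becomes 0
Maximum depth reached: 7

7


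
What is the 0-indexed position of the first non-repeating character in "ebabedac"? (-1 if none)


Input: ebabedac
Character frequencies:
  'a': 2
  'b': 2
  'c': 1
  'd': 1
  'e': 2
Scanning left to right for freq == 1:
  Position 0 ('e'): freq=2, skip
  Position 1 ('b'): freq=2, skip
  Position 2 ('a'): freq=2, skip
  Position 3 ('b'): freq=2, skip
  Position 4 ('e'): freq=2, skip
  Position 5 ('d'): unique! => answer = 5

5


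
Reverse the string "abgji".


Input: abgji
Reading characters right to left:
  Position 4: 'i'
  Position 3: 'j'
  Position 2: 'g'
  Position 1: 'b'
  Position 0: 'a'
Reversed: ijgba

ijgba


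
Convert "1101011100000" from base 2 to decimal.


Input: "1101011100000" in base 2
Positional expansion:
  Digit '1' (value 1) x 2^12 = 4096
  Digit '1' (value 1) x 2^11 = 2048
  Digit '0' (value 0) x 2^10 = 0
  Digit '1' (value 1) x 2^9 = 512
  Digit '0' (value 0) x 2^8 = 0
  Digit '1' (value 1) x 2^7 = 128
  Digit '1' (value 1) x 2^6 = 64
  Digit '1' (value 1) x 2^5 = 32
  Digit '0' (value 0) x 2^4 = 0
  Digit '0' (value 0) x 2^3 = 0
  Digit '0' (value 0) x 2^2 = 0
  Digit '0' (value 0) x 2^1 = 0
  Digit '0' (value 0) x 2^0 = 0
Sum = 6880

6880


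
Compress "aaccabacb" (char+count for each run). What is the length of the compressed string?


Input: aaccabacb
Runs:
  'a' x 2 => "a2"
  'c' x 2 => "c2"
  'a' x 1 => "a1"
  'b' x 1 => "b1"
  'a' x 1 => "a1"
  'c' x 1 => "c1"
  'b' x 1 => "b1"
Compressed: "a2c2a1b1a1c1b1"
Compressed length: 14

14


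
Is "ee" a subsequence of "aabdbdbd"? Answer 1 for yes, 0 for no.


Check if "ee" is a subsequence of "aabdbdbd"
Greedy scan:
  Position 0 ('a'): no match needed
  Position 1 ('a'): no match needed
  Position 2 ('b'): no match needed
  Position 3 ('d'): no match needed
  Position 4 ('b'): no match needed
  Position 5 ('d'): no match needed
  Position 6 ('b'): no match needed
  Position 7 ('d'): no match needed
Only matched 0/2 characters => not a subsequence

0


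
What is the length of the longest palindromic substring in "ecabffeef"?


Input: "ecabffeef"
Checking substrings for palindromes:
  [5:9] "feef" (len 4) => palindrome
  [4:6] "ff" (len 2) => palindrome
  [6:8] "ee" (len 2) => palindrome
Longest palindromic substring: "feef" with length 4

4


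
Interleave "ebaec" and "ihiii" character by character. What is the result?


Interleaving "ebaec" and "ihiii":
  Position 0: 'e' from first, 'i' from second => "ei"
  Position 1: 'b' from first, 'h' from second => "bh"
  Position 2: 'a' from first, 'i' from second => "ai"
  Position 3: 'e' from first, 'i' from second => "ei"
  Position 4: 'c' from first, 'i' from second => "ci"
Result: eibhaieici

eibhaieici


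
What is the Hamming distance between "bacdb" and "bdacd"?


Comparing "bacdb" and "bdacd" position by position:
  Position 0: 'b' vs 'b' => same
  Position 1: 'a' vs 'd' => differ
  Position 2: 'c' vs 'a' => differ
  Position 3: 'd' vs 'c' => differ
  Position 4: 'b' vs 'd' => differ
Total differences (Hamming distance): 4

4


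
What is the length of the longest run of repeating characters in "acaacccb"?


Input: "acaacccb"
Scanning for longest run:
  Position 1 ('c'): new char, reset run to 1
  Position 2 ('a'): new char, reset run to 1
  Position 3 ('a'): continues run of 'a', length=2
  Position 4 ('c'): new char, reset run to 1
  Position 5 ('c'): continues run of 'c', length=2
  Position 6 ('c'): continues run of 'c', length=3
  Position 7 ('b'): new char, reset run to 1
Longest run: 'c' with length 3

3


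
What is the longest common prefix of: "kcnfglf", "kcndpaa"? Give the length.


Words: kcnfglf, kcndpaa
  Position 0: all 'k' => match
  Position 1: all 'c' => match
  Position 2: all 'n' => match
  Position 3: ('f', 'd') => mismatch, stop
LCP = "kcn" (length 3)

3


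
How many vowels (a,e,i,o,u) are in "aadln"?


Input: aadln
Checking each character:
  'a' at position 0: vowel (running total: 1)
  'a' at position 1: vowel (running total: 2)
  'd' at position 2: consonant
  'l' at position 3: consonant
  'n' at position 4: consonant
Total vowels: 2

2


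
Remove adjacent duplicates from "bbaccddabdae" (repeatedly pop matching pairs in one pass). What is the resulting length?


Input: bbaccddabdae
Stack-based adjacent duplicate removal:
  Read 'b': push. Stack: b
  Read 'b': matches stack top 'b' => pop. Stack: (empty)
  Read 'a': push. Stack: a
  Read 'c': push. Stack: ac
  Read 'c': matches stack top 'c' => pop. Stack: a
  Read 'd': push. Stack: ad
  Read 'd': matches stack top 'd' => pop. Stack: a
  Read 'a': matches stack top 'a' => pop. Stack: (empty)
  Read 'b': push. Stack: b
  Read 'd': push. Stack: bd
  Read 'a': push. Stack: bda
  Read 'e': push. Stack: bdae
Final stack: "bdae" (length 4)

4


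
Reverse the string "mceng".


Input: mceng
Reading characters right to left:
  Position 4: 'g'
  Position 3: 'n'
  Position 2: 'e'
  Position 1: 'c'
  Position 0: 'm'
Reversed: gnecm

gnecm


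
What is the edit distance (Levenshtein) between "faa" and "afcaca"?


Computing edit distance: "faa" -> "afcaca"
DP table:
           a    f    c    a    c    a
      0    1    2    3    4    5    6
  f   1    1    1    2    3    4    5
  a   2    1    2    2    2    3    4
  a   3    2    2    3    2    3    3
Edit distance = dp[3][6] = 3

3


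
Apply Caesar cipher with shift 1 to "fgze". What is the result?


Caesar cipher: shift "fgze" by 1
  'f' (pos 5) + 1 = pos 6 = 'g'
  'g' (pos 6) + 1 = pos 7 = 'h'
  'z' (pos 25) + 1 = pos 0 = 'a'
  'e' (pos 4) + 1 = pos 5 = 'f'
Result: ghaf

ghaf


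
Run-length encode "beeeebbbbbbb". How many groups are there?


Input: beeeebbbbbbb
Scanning for consecutive runs:
  Group 1: 'b' x 1 (positions 0-0)
  Group 2: 'e' x 4 (positions 1-4)
  Group 3: 'b' x 7 (positions 5-11)
Total groups: 3

3


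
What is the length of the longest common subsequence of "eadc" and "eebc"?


LCS of "eadc" and "eebc"
DP table:
           e    e    b    c
      0    0    0    0    0
  e   0    1    1    1    1
  a   0    1    1    1    1
  d   0    1    1    1    1
  c   0    1    1    1    2
LCS length = dp[4][4] = 2

2


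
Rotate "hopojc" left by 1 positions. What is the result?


Input: "hopojc", rotate left by 1
First 1 characters: "h"
Remaining characters: "opojc"
Concatenate remaining + first: "opojc" + "h" = "opojch"

opojch


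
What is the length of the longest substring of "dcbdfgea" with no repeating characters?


Input: "dcbdfgea"
Sliding window (track last position of each char):
  Position 0 ('d'): window [0,0] length 1 -- new best
  Position 1 ('c'): window [0,1] length 2 -- new best
  Position 2 ('b'): window [0,2] length 3 -- new best
  Position 3 ('d'): repeat (last at 0), move window start to 1
  Position 3 ('d'): window [1,3] length 3
  Position 4 ('f'): window [1,4] length 4 -- new best
  Position 5 ('g'): window [1,5] length 5 -- new best
  Position 6 ('e'): window [1,6] length 6 -- new best
  Position 7 ('a'): window [1,7] length 7 -- new best
Longest substring with no repeats: "cbdfgea" with length 7

7


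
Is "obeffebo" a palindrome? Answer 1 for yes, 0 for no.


Input: obeffebo
Reversed: obeffebo
  Compare pos 0 ('o') with pos 7 ('o'): match
  Compare pos 1 ('b') with pos 6 ('b'): match
  Compare pos 2 ('e') with pos 5 ('e'): match
  Compare pos 3 ('f') with pos 4 ('f'): match
Result: palindrome

1


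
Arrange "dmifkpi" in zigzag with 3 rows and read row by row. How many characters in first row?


Zigzag "dmifkpi" into 3 rows:
Placing characters:
  'd' => row 0
  'm' => row 1
  'i' => row 2
  'f' => row 1
  'k' => row 0
  'p' => row 1
  'i' => row 2
Rows:
  Row 0: "dk"
  Row 1: "mfp"
  Row 2: "ii"
First row length: 2

2


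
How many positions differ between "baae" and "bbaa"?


Comparing "baae" and "bbaa" position by position:
  Position 0: 'b' vs 'b' => same
  Position 1: 'a' vs 'b' => DIFFER
  Position 2: 'a' vs 'a' => same
  Position 3: 'e' vs 'a' => DIFFER
Positions that differ: 2

2


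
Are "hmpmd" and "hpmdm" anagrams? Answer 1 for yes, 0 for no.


Strings: "hmpmd", "hpmdm"
Sorted first:  dhmmp
Sorted second: dhmmp
Sorted forms match => anagrams

1


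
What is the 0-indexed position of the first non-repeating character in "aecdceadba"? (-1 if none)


Input: aecdceadba
Character frequencies:
  'a': 3
  'b': 1
  'c': 2
  'd': 2
  'e': 2
Scanning left to right for freq == 1:
  Position 0 ('a'): freq=3, skip
  Position 1 ('e'): freq=2, skip
  Position 2 ('c'): freq=2, skip
  Position 3 ('d'): freq=2, skip
  Position 4 ('c'): freq=2, skip
  Position 5 ('e'): freq=2, skip
  Position 6 ('a'): freq=3, skip
  Position 7 ('d'): freq=2, skip
  Position 8 ('b'): unique! => answer = 8

8


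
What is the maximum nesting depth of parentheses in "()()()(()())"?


Input: "()()()(()())"
Tracking depth:
  Position 0 '(': depth becomes 1
  Position 1 ')': depth becomes 0
  Position 2 '(': depth becomes 1
  Position 3 ')': depth becomes 0
  Position 4 '(': depth becomes 1
  Position 5 ')': depth becomes 0
  Position 6 '(': depth becomes 1
  Position 7 '(': depth becomes 2
  Position 8 ')': depth becomes 1
  Position 9 '(': depth becomes 2
  Position 10 ')': depth becomes 1
  Position 11 ')': depth becomes 0
Maximum depth reached: 2

2


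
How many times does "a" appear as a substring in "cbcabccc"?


Searching for "a" in "cbcabccc"
Scanning each position:
  Position 0: "c" => no
  Position 1: "b" => no
  Position 2: "c" => no
  Position 3: "a" => MATCH
  Position 4: "b" => no
  Position 5: "c" => no
  Position 6: "c" => no
  Position 7: "c" => no
Total occurrences: 1

1


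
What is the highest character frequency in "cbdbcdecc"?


Input: cbdbcdecc
Character counts:
  'b': 2
  'c': 4
  'd': 2
  'e': 1
Maximum frequency: 4

4


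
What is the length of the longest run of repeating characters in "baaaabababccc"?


Input: "baaaabababccc"
Scanning for longest run:
  Position 1 ('a'): new char, reset run to 1
  Position 2 ('a'): continues run of 'a', length=2
  Position 3 ('a'): continues run of 'a', length=3
  Position 4 ('a'): continues run of 'a', length=4
  Position 5 ('b'): new char, reset run to 1
  Position 6 ('a'): new char, reset run to 1
  Position 7 ('b'): new char, reset run to 1
  Position 8 ('a'): new char, reset run to 1
  Position 9 ('b'): new char, reset run to 1
  Position 10 ('c'): new char, reset run to 1
  Position 11 ('c'): continues run of 'c', length=2
  Position 12 ('c'): continues run of 'c', length=3
Longest run: 'a' with length 4

4


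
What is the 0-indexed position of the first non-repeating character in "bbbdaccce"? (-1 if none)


Input: bbbdaccce
Character frequencies:
  'a': 1
  'b': 3
  'c': 3
  'd': 1
  'e': 1
Scanning left to right for freq == 1:
  Position 0 ('b'): freq=3, skip
  Position 1 ('b'): freq=3, skip
  Position 2 ('b'): freq=3, skip
  Position 3 ('d'): unique! => answer = 3

3


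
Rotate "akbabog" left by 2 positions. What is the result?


Input: "akbabog", rotate left by 2
First 2 characters: "ak"
Remaining characters: "babog"
Concatenate remaining + first: "babog" + "ak" = "babogak"

babogak


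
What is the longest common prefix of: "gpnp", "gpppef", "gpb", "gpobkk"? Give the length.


Words: gpnp, gpppef, gpb, gpobkk
  Position 0: all 'g' => match
  Position 1: all 'p' => match
  Position 2: ('n', 'p', 'b', 'o') => mismatch, stop
LCP = "gp" (length 2)

2


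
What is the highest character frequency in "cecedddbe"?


Input: cecedddbe
Character counts:
  'b': 1
  'c': 2
  'd': 3
  'e': 3
Maximum frequency: 3

3


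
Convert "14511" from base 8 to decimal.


Input: "14511" in base 8
Positional expansion:
  Digit '1' (value 1) x 8^4 = 4096
  Digit '4' (value 4) x 8^3 = 2048
  Digit '5' (value 5) x 8^2 = 320
  Digit '1' (value 1) x 8^1 = 8
  Digit '1' (value 1) x 8^0 = 1
Sum = 6473

6473


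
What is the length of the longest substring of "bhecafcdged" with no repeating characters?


Input: "bhecafcdged"
Sliding window (track last position of each char):
  Position 0 ('b'): window [0,0] length 1 -- new best
  Position 1 ('h'): window [0,1] length 2 -- new best
  Position 2 ('e'): window [0,2] length 3 -- new best
  Position 3 ('c'): window [0,3] length 4 -- new best
  Position 4 ('a'): window [0,4] length 5 -- new best
  Position 5 ('f'): window [0,5] length 6 -- new best
  Position 6 ('c'): repeat (last at 3), move window start to 4
  Position 6 ('c'): window [4,6] length 3
  Position 7 ('d'): window [4,7] length 4
  Position 8 ('g'): window [4,8] length 5
  Position 9 ('e'): window [4,9] length 6
  Position 10 ('d'): repeat (last at 7), move window start to 8
  Position 10 ('d'): window [8,10] length 3
Longest substring with no repeats: "bhecaf" with length 6

6


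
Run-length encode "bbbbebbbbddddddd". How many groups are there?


Input: bbbbebbbbddddddd
Scanning for consecutive runs:
  Group 1: 'b' x 4 (positions 0-3)
  Group 2: 'e' x 1 (positions 4-4)
  Group 3: 'b' x 4 (positions 5-8)
  Group 4: 'd' x 7 (positions 9-15)
Total groups: 4

4


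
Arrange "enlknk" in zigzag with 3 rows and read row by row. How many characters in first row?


Zigzag "enlknk" into 3 rows:
Placing characters:
  'e' => row 0
  'n' => row 1
  'l' => row 2
  'k' => row 1
  'n' => row 0
  'k' => row 1
Rows:
  Row 0: "en"
  Row 1: "nkk"
  Row 2: "l"
First row length: 2

2


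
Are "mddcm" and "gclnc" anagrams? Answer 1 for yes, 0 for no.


Strings: "mddcm", "gclnc"
Sorted first:  cddmm
Sorted second: ccgln
Differ at position 1: 'd' vs 'c' => not anagrams

0


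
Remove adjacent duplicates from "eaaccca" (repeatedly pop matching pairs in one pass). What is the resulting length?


Input: eaaccca
Stack-based adjacent duplicate removal:
  Read 'e': push. Stack: e
  Read 'a': push. Stack: ea
  Read 'a': matches stack top 'a' => pop. Stack: e
  Read 'c': push. Stack: ec
  Read 'c': matches stack top 'c' => pop. Stack: e
  Read 'c': push. Stack: ec
  Read 'a': push. Stack: eca
Final stack: "eca" (length 3)

3


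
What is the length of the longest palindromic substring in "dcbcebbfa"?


Input: "dcbcebbfa"
Checking substrings for palindromes:
  [1:4] "cbc" (len 3) => palindrome
  [5:7] "bb" (len 2) => palindrome
Longest palindromic substring: "cbc" with length 3

3


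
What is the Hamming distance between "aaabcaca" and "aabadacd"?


Comparing "aaabcaca" and "aabadacd" position by position:
  Position 0: 'a' vs 'a' => same
  Position 1: 'a' vs 'a' => same
  Position 2: 'a' vs 'b' => differ
  Position 3: 'b' vs 'a' => differ
  Position 4: 'c' vs 'd' => differ
  Position 5: 'a' vs 'a' => same
  Position 6: 'c' vs 'c' => same
  Position 7: 'a' vs 'd' => differ
Total differences (Hamming distance): 4

4


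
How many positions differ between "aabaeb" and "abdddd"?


Comparing "aabaeb" and "abdddd" position by position:
  Position 0: 'a' vs 'a' => same
  Position 1: 'a' vs 'b' => DIFFER
  Position 2: 'b' vs 'd' => DIFFER
  Position 3: 'a' vs 'd' => DIFFER
  Position 4: 'e' vs 'd' => DIFFER
  Position 5: 'b' vs 'd' => DIFFER
Positions that differ: 5

5


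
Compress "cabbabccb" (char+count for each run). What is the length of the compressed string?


Input: cabbabccb
Runs:
  'c' x 1 => "c1"
  'a' x 1 => "a1"
  'b' x 2 => "b2"
  'a' x 1 => "a1"
  'b' x 1 => "b1"
  'c' x 2 => "c2"
  'b' x 1 => "b1"
Compressed: "c1a1b2a1b1c2b1"
Compressed length: 14

14


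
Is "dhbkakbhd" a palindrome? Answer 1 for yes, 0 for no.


Input: dhbkakbhd
Reversed: dhbkakbhd
  Compare pos 0 ('d') with pos 8 ('d'): match
  Compare pos 1 ('h') with pos 7 ('h'): match
  Compare pos 2 ('b') with pos 6 ('b'): match
  Compare pos 3 ('k') with pos 5 ('k'): match
Result: palindrome

1


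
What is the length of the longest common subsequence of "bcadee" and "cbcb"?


LCS of "bcadee" and "cbcb"
DP table:
           c    b    c    b
      0    0    0    0    0
  b   0    0    1    1    1
  c   0    1    1    2    2
  a   0    1    1    2    2
  d   0    1    1    2    2
  e   0    1    1    2    2
  e   0    1    1    2    2
LCS length = dp[6][4] = 2

2


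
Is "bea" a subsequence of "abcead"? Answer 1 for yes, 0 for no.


Check if "bea" is a subsequence of "abcead"
Greedy scan:
  Position 0 ('a'): no match needed
  Position 1 ('b'): matches sub[0] = 'b'
  Position 2 ('c'): no match needed
  Position 3 ('e'): matches sub[1] = 'e'
  Position 4 ('a'): matches sub[2] = 'a'
  Position 5 ('d'): no match needed
All 3 characters matched => is a subsequence

1


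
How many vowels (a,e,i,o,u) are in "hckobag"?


Input: hckobag
Checking each character:
  'h' at position 0: consonant
  'c' at position 1: consonant
  'k' at position 2: consonant
  'o' at position 3: vowel (running total: 1)
  'b' at position 4: consonant
  'a' at position 5: vowel (running total: 2)
  'g' at position 6: consonant
Total vowels: 2

2


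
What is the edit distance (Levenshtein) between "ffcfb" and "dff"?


Computing edit distance: "ffcfb" -> "dff"
DP table:
           d    f    f
      0    1    2    3
  f   1    1    1    2
  f   2    2    1    1
  c   3    3    2    2
  f   4    4    3    2
  b   5    5    4    3
Edit distance = dp[5][3] = 3

3


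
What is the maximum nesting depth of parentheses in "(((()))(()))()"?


Input: "(((()))(()))()"
Tracking depth:
  Position 0 '(': depth becomes 1
  Position 1 '(': depth becomes 2
  Position 2 '(': depth becomes 3
  Position 3 '(': depth becomes 4
  Position 4 ')': depth becomes 3
  Position 5 ')': depth becomes 2
  Position 6 ')': depth becomes 1
  Position 7 '(': depth becomes 2
  Position 8 '(': depth becomes 3
  Position 9 ')': depth becomes 2
  Position 10 ')': depth becomes 1
  Position 11 ')': depth becomes 0
  Position 12 '(': depth becomes 1
  Position 13 ')': depth becomes 0
Maximum depth reached: 4

4


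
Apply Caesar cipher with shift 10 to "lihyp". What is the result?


Caesar cipher: shift "lihyp" by 10
  'l' (pos 11) + 10 = pos 21 = 'v'
  'i' (pos 8) + 10 = pos 18 = 's'
  'h' (pos 7) + 10 = pos 17 = 'r'
  'y' (pos 24) + 10 = pos 8 = 'i'
  'p' (pos 15) + 10 = pos 25 = 'z'
Result: vsriz

vsriz


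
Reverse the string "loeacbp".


Input: loeacbp
Reading characters right to left:
  Position 6: 'p'
  Position 5: 'b'
  Position 4: 'c'
  Position 3: 'a'
  Position 2: 'e'
  Position 1: 'o'
  Position 0: 'l'
Reversed: pbcaeol

pbcaeol


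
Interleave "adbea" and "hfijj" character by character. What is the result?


Interleaving "adbea" and "hfijj":
  Position 0: 'a' from first, 'h' from second => "ah"
  Position 1: 'd' from first, 'f' from second => "df"
  Position 2: 'b' from first, 'i' from second => "bi"
  Position 3: 'e' from first, 'j' from second => "ej"
  Position 4: 'a' from first, 'j' from second => "aj"
Result: ahdfbiejaj

ahdfbiejaj
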